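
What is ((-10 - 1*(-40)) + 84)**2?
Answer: 12996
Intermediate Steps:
((-10 - 1*(-40)) + 84)**2 = ((-10 + 40) + 84)**2 = (30 + 84)**2 = 114**2 = 12996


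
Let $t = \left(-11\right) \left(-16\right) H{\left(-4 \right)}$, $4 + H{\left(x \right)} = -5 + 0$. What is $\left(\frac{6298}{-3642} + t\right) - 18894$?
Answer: $- \frac{37293587}{1821} \approx -20480.0$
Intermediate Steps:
$H{\left(x \right)} = -9$ ($H{\left(x \right)} = -4 + \left(-5 + 0\right) = -4 - 5 = -9$)
$t = -1584$ ($t = \left(-11\right) \left(-16\right) \left(-9\right) = 176 \left(-9\right) = -1584$)
$\left(\frac{6298}{-3642} + t\right) - 18894 = \left(\frac{6298}{-3642} - 1584\right) - 18894 = \left(6298 \left(- \frac{1}{3642}\right) - 1584\right) - 18894 = \left(- \frac{3149}{1821} - 1584\right) - 18894 = - \frac{2887613}{1821} - 18894 = - \frac{37293587}{1821}$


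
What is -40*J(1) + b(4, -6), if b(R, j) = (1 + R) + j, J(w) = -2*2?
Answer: 159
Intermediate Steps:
J(w) = -4
b(R, j) = 1 + R + j
-40*J(1) + b(4, -6) = -40*(-4) + (1 + 4 - 6) = 160 - 1 = 159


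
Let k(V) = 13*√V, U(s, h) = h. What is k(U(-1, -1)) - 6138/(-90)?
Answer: 341/5 + 13*I ≈ 68.2 + 13.0*I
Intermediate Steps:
k(U(-1, -1)) - 6138/(-90) = 13*√(-1) - 6138/(-90) = 13*I - 6138*(-1)/90 = 13*I - 66*(-31/30) = 13*I + 341/5 = 341/5 + 13*I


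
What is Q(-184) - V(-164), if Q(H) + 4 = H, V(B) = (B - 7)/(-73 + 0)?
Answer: -13895/73 ≈ -190.34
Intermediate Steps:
V(B) = 7/73 - B/73 (V(B) = (-7 + B)/(-73) = (-7 + B)*(-1/73) = 7/73 - B/73)
Q(H) = -4 + H
Q(-184) - V(-164) = (-4 - 184) - (7/73 - 1/73*(-164)) = -188 - (7/73 + 164/73) = -188 - 1*171/73 = -188 - 171/73 = -13895/73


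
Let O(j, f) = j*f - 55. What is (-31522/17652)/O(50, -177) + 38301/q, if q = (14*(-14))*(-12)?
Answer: 501720744067/30809447760 ≈ 16.285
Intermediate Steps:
q = 2352 (q = -196*(-12) = 2352)
O(j, f) = -55 + f*j (O(j, f) = f*j - 55 = -55 + f*j)
(-31522/17652)/O(50, -177) + 38301/q = (-31522/17652)/(-55 - 177*50) + 38301/2352 = (-31522*1/17652)/(-55 - 8850) + 38301*(1/2352) = -15761/8826/(-8905) + 12767/784 = -15761/8826*(-1/8905) + 12767/784 = 15761/78595530 + 12767/784 = 501720744067/30809447760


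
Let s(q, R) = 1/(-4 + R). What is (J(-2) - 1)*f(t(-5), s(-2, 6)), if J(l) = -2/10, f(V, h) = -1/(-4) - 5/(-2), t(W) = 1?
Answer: -33/10 ≈ -3.3000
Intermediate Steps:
f(V, h) = 11/4 (f(V, h) = -1*(-1/4) - 5*(-1/2) = 1/4 + 5/2 = 11/4)
J(l) = -1/5 (J(l) = -2*1/10 = -1/5)
(J(-2) - 1)*f(t(-5), s(-2, 6)) = (-1/5 - 1)*(11/4) = -6/5*11/4 = -33/10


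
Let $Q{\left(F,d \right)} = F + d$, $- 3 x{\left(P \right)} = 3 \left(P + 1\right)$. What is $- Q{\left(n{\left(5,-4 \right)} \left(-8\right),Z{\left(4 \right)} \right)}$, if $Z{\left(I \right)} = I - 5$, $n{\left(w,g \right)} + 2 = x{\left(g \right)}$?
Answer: $9$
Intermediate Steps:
$x{\left(P \right)} = -1 - P$ ($x{\left(P \right)} = - \frac{3 \left(P + 1\right)}{3} = - \frac{3 \left(1 + P\right)}{3} = - \frac{3 + 3 P}{3} = -1 - P$)
$n{\left(w,g \right)} = -3 - g$ ($n{\left(w,g \right)} = -2 - \left(1 + g\right) = -3 - g$)
$Z{\left(I \right)} = -5 + I$
$- Q{\left(n{\left(5,-4 \right)} \left(-8\right),Z{\left(4 \right)} \right)} = - (\left(-3 - -4\right) \left(-8\right) + \left(-5 + 4\right)) = - (\left(-3 + 4\right) \left(-8\right) - 1) = - (1 \left(-8\right) - 1) = - (-8 - 1) = \left(-1\right) \left(-9\right) = 9$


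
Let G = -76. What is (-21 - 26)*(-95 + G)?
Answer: 8037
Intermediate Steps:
(-21 - 26)*(-95 + G) = (-21 - 26)*(-95 - 76) = -47*(-171) = 8037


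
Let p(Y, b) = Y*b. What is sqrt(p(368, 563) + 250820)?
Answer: 2*sqrt(114501) ≈ 676.76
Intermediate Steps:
sqrt(p(368, 563) + 250820) = sqrt(368*563 + 250820) = sqrt(207184 + 250820) = sqrt(458004) = 2*sqrt(114501)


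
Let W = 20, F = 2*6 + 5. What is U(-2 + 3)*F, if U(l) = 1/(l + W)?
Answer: 17/21 ≈ 0.80952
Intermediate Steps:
F = 17 (F = 12 + 5 = 17)
U(l) = 1/(20 + l) (U(l) = 1/(l + 20) = 1/(20 + l))
U(-2 + 3)*F = 17/(20 + (-2 + 3)) = 17/(20 + 1) = 17/21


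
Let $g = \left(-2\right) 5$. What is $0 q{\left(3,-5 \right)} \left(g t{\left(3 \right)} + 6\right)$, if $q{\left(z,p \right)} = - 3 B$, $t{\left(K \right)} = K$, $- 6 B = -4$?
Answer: $0$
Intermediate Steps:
$B = \frac{2}{3}$ ($B = \left(- \frac{1}{6}\right) \left(-4\right) = \frac{2}{3} \approx 0.66667$)
$g = -10$
$q{\left(z,p \right)} = -2$ ($q{\left(z,p \right)} = \left(-3\right) \frac{2}{3} = -2$)
$0 q{\left(3,-5 \right)} \left(g t{\left(3 \right)} + 6\right) = 0 \left(-2\right) \left(\left(-10\right) 3 + 6\right) = 0 \left(-30 + 6\right) = 0 \left(-24\right) = 0$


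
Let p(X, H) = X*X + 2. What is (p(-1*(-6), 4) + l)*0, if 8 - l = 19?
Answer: 0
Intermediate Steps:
p(X, H) = 2 + X² (p(X, H) = X² + 2 = 2 + X²)
l = -11 (l = 8 - 1*19 = 8 - 19 = -11)
(p(-1*(-6), 4) + l)*0 = ((2 + (-1*(-6))²) - 11)*0 = ((2 + 6²) - 11)*0 = ((2 + 36) - 11)*0 = (38 - 11)*0 = 27*0 = 0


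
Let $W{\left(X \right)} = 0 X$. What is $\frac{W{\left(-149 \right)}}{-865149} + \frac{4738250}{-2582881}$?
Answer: $- \frac{4738250}{2582881} \approx -1.8345$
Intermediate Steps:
$W{\left(X \right)} = 0$
$\frac{W{\left(-149 \right)}}{-865149} + \frac{4738250}{-2582881} = \frac{0}{-865149} + \frac{4738250}{-2582881} = 0 \left(- \frac{1}{865149}\right) + 4738250 \left(- \frac{1}{2582881}\right) = 0 - \frac{4738250}{2582881} = - \frac{4738250}{2582881}$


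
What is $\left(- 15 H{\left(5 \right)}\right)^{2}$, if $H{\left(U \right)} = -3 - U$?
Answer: $14400$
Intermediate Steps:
$\left(- 15 H{\left(5 \right)}\right)^{2} = \left(- 15 \left(-3 - 5\right)\right)^{2} = \left(\left(-15\right) \left(-8\right)\right)^{2} = 120^{2} = 14400$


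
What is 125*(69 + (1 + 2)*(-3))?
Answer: 7500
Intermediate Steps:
125*(69 + (1 + 2)*(-3)) = 125*(69 + 3*(-3)) = 125*(69 - 9) = 125*60 = 7500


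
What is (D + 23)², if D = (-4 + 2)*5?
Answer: 169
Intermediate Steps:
D = -10 (D = -2*5 = -10)
(D + 23)² = (-10 + 23)² = 13² = 169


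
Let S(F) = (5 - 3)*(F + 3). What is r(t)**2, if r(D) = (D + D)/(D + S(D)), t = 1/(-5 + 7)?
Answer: 4/225 ≈ 0.017778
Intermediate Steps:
t = 1/2 ≈ 0.50000
S(F) = 6 + 2*F (S(F) = 2*(3 + F) = 6 + 2*F)
r(D) = 2*D/(6 + 3*D) (r(D) = (D + D)/(D + (6 + 2*D)) = (2*D)/(6 + 3*D) = 2*D/(6 + 3*D))
r(t)**2 = ((2/3)*(1/2)/(2 + 1/2))**2 = ((2/3)*(1/2)/(5/2))**2 = ((2/3)*(1/2)*(2/5))**2 = (2/15)**2 = 4/225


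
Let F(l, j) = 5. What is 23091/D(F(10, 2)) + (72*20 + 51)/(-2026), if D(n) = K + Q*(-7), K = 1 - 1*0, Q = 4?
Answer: -15607541/18234 ≈ -855.96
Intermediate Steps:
K = 1 (K = 1 + 0 = 1)
D(n) = -27 (D(n) = 1 + 4*(-7) = 1 - 28 = -27)
23091/D(F(10, 2)) + (72*20 + 51)/(-2026) = 23091/(-27) + (72*20 + 51)/(-2026) = 23091*(-1/27) + (1440 + 51)*(-1/2026) = -7697/9 + 1491*(-1/2026) = -7697/9 - 1491/2026 = -15607541/18234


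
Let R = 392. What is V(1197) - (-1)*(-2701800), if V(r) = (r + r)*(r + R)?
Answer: 1102266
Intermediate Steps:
V(r) = 2*r*(392 + r) (V(r) = (r + r)*(r + 392) = (2*r)*(392 + r) = 2*r*(392 + r))
V(1197) - (-1)*(-2701800) = 2*1197*(392 + 1197) - (-1)*(-2701800) = 2*1197*1589 - 1*2701800 = 3804066 - 2701800 = 1102266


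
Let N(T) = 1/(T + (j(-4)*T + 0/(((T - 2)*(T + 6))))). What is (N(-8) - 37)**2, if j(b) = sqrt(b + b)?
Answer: (351648*sqrt(2) + 612719*I)/(64*(4*sqrt(2) + 7*I)) ≈ 1370.0 - 2.9081*I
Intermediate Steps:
j(b) = sqrt(2)*sqrt(b) (j(b) = sqrt(2*b) = sqrt(2)*sqrt(b))
N(T) = 1/(T + 2*I*T*sqrt(2)) (N(T) = 1/(T + ((sqrt(2)*sqrt(-4))*T + 0/(((T - 2)*(T + 6))))) = 1/(T + ((sqrt(2)*(2*I))*T + 0/(((-2 + T)*(6 + T))))) = 1/(T + ((2*I*sqrt(2))*T + 0*(1/((-2 + T)*(6 + T))))) = 1/(T + (2*I*T*sqrt(2) + 0)) = 1/(T + 2*I*T*sqrt(2)))
(N(-8) - 37)**2 = (1/((-8)*(1 + 2*I*sqrt(2))) - 37)**2 = (-1/(8*(1 + 2*I*sqrt(2))) - 37)**2 = (-37 - 1/(8*(1 + 2*I*sqrt(2))))**2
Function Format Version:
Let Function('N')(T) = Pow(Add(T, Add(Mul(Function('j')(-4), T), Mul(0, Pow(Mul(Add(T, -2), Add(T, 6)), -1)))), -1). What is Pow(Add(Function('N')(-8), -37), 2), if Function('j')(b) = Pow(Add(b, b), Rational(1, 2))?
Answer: Mul(Rational(1, 64), Pow(Add(Mul(4, Pow(2, Rational(1, 2))), Mul(7, I)), -1), Add(Mul(351648, Pow(2, Rational(1, 2))), Mul(612719, I))) ≈ Add(1370.0, Mul(-2.9081, I))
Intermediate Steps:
Function('j')(b) = Mul(Pow(2, Rational(1, 2)), Pow(b, Rational(1, 2))) (Function('j')(b) = Pow(Mul(2, b), Rational(1, 2)) = Mul(Pow(2, Rational(1, 2)), Pow(b, Rational(1, 2))))
Function('N')(T) = Pow(Add(T, Mul(2, I, T, Pow(2, Rational(1, 2)))), -1) (Function('N')(T) = Pow(Add(T, Add(Mul(Mul(Pow(2, Rational(1, 2)), Pow(-4, Rational(1, 2))), T), Mul(0, Pow(Mul(Add(T, -2), Add(T, 6)), -1)))), -1) = Pow(Add(T, Add(Mul(Mul(Pow(2, Rational(1, 2)), Mul(2, I)), T), Mul(0, Pow(Mul(Add(-2, T), Add(6, T)), -1)))), -1) = Pow(Add(T, Add(Mul(Mul(2, I, Pow(2, Rational(1, 2))), T), Mul(0, Mul(Pow(Add(-2, T), -1), Pow(Add(6, T), -1))))), -1) = Pow(Add(T, Add(Mul(2, I, T, Pow(2, Rational(1, 2))), 0)), -1) = Pow(Add(T, Mul(2, I, T, Pow(2, Rational(1, 2)))), -1))
Pow(Add(Function('N')(-8), -37), 2) = Pow(Add(Mul(Pow(-8, -1), Pow(Add(1, Mul(2, I, Pow(2, Rational(1, 2)))), -1)), -37), 2) = Pow(Add(Mul(Rational(-1, 8), Pow(Add(1, Mul(2, I, Pow(2, Rational(1, 2)))), -1)), -37), 2) = Pow(Add(-37, Mul(Rational(-1, 8), Pow(Add(1, Mul(2, I, Pow(2, Rational(1, 2)))), -1))), 2)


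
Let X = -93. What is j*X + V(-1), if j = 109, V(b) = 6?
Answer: -10131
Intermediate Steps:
j*X + V(-1) = 109*(-93) + 6 = -10137 + 6 = -10131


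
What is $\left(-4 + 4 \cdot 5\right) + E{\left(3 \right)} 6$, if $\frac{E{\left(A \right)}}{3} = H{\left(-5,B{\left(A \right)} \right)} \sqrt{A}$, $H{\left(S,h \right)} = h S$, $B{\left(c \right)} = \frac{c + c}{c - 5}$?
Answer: $16 + 270 \sqrt{3} \approx 483.65$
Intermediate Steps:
$B{\left(c \right)} = \frac{2 c}{-5 + c}$
$H{\left(S,h \right)} = S h$
$E{\left(A \right)} = - \frac{30 A^{\frac{3}{2}}}{-5 + A}$ ($E{\left(A \right)} = 3 - 5 \frac{2 A}{-5 + A} \sqrt{A} = 3 - \frac{10 A}{-5 + A} \sqrt{A} = 3 \left(- \frac{10 A^{\frac{3}{2}}}{-5 + A}\right) = - \frac{30 A^{\frac{3}{2}}}{-5 + A}$)
$\left(-4 + 4 \cdot 5\right) + E{\left(3 \right)} 6 = \left(-4 + 4 \cdot 5\right) + - \frac{30 \cdot 3^{\frac{3}{2}}}{-5 + 3} \cdot 6 = \left(-4 + 20\right) + - \frac{30 \cdot 3 \sqrt{3}}{-2} \cdot 6 = 16 + \left(-30\right) 3 \sqrt{3} \left(- \frac{1}{2}\right) 6 = 16 + 45 \sqrt{3} \cdot 6 = 16 + 270 \sqrt{3}$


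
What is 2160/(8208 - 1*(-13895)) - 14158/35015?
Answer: -237301874/773936545 ≈ -0.30662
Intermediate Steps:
2160/(8208 - 1*(-13895)) - 14158/35015 = 2160/(8208 + 13895) - 14158*1/35015 = 2160/22103 - 14158/35015 = -237301874/773936545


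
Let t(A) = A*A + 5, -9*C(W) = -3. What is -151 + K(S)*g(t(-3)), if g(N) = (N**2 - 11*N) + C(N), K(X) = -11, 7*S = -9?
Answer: -1850/3 ≈ -616.67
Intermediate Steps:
S = -9/7 (S = (1/7)*(-9) = -9/7 ≈ -1.2857)
C(W) = 1/3 (C(W) = -1/9*(-3) = 1/3)
t(A) = 5 + A**2 (t(A) = A**2 + 5 = 5 + A**2)
g(N) = 1/3 + N**2 - 11*N (g(N) = (N**2 - 11*N) + 1/3 = 1/3 + N**2 - 11*N)
-151 + K(S)*g(t(-3)) = -151 - 11*(1/3 + (5 + (-3)**2)**2 - 11*(5 + (-3)**2)) = -151 - 11*(1/3 + (5 + 9)**2 - 11*(5 + 9)) = -151 - 11*(1/3 + 14**2 - 11*14) = -151 - 11*(1/3 + 196 - 154) = -151 - 11*127/3 = -151 - 1397/3 = -1850/3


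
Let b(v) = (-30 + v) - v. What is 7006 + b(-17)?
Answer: 6976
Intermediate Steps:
b(v) = -30
7006 + b(-17) = 7006 - 30 = 6976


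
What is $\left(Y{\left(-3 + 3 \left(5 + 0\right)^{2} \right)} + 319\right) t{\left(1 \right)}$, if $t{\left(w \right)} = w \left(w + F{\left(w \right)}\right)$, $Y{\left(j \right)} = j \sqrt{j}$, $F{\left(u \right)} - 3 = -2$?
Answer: $638 + 864 \sqrt{2} \approx 1859.9$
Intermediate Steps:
$F{\left(u \right)} = 1$ ($F{\left(u \right)} = 3 - 2 = 1$)
$Y{\left(j \right)} = j^{\frac{3}{2}}$
$t{\left(w \right)} = w \left(1 + w\right)$ ($t{\left(w \right)} = w \left(w + 1\right) = w \left(1 + w\right)$)
$\left(Y{\left(-3 + 3 \left(5 + 0\right)^{2} \right)} + 319\right) t{\left(1 \right)} = \left(\left(-3 + 3 \left(5 + 0\right)^{2}\right)^{\frac{3}{2}} + 319\right) 1 \left(1 + 1\right) = \left(\left(-3 + 3 \cdot 5^{2}\right)^{\frac{3}{2}} + 319\right) 1 \cdot 2 = \left(\left(-3 + 3 \cdot 25\right)^{\frac{3}{2}} + 319\right) 2 = \left(\left(-3 + 75\right)^{\frac{3}{2}} + 319\right) 2 = \left(72^{\frac{3}{2}} + 319\right) 2 = \left(432 \sqrt{2} + 319\right) 2 = \left(319 + 432 \sqrt{2}\right) 2 = 638 + 864 \sqrt{2}$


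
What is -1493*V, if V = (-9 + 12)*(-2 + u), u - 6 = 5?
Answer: -40311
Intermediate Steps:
u = 11 (u = 6 + 5 = 11)
V = 27 (V = (-9 + 12)*(-2 + 11) = 3*9 = 27)
-1493*V = -1493*27 = -40311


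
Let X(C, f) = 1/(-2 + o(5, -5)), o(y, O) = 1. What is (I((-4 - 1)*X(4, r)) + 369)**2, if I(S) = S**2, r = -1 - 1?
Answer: 155236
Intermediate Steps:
r = -2
X(C, f) = -1 (X(C, f) = 1/(-2 + 1) = 1/(-1) = -1)
(I((-4 - 1)*X(4, r)) + 369)**2 = (((-4 - 1)*(-1))**2 + 369)**2 = ((-5*(-1))**2 + 369)**2 = (5**2 + 369)**2 = (25 + 369)**2 = 394**2 = 155236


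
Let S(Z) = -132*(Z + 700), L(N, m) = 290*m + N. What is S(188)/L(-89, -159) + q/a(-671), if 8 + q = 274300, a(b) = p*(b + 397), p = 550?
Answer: 1248108773/1740547325 ≈ 0.71708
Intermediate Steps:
a(b) = 218350 + 550*b (a(b) = 550*(b + 397) = 550*(397 + b) = 218350 + 550*b)
q = 274292 (q = -8 + 274300 = 274292)
L(N, m) = N + 290*m
S(Z) = -92400 - 132*Z (S(Z) = -132*(700 + Z) = -92400 - 132*Z)
S(188)/L(-89, -159) + q/a(-671) = (-92400 - 132*188)/(-89 + 290*(-159)) + 274292/(218350 + 550*(-671)) = (-92400 - 24816)/(-89 - 46110) + 274292/(218350 - 369050) = -117216/(-46199) + 274292/(-150700) = -117216*(-1/46199) + 274292*(-1/150700) = 117216/46199 - 68573/37675 = 1248108773/1740547325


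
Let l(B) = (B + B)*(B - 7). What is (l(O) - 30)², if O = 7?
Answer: 900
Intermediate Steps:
l(B) = 2*B*(-7 + B) (l(B) = (2*B)*(-7 + B) = 2*B*(-7 + B))
(l(O) - 30)² = (2*7*(-7 + 7) - 30)² = (2*7*0 - 30)² = (0 - 30)² = (-30)² = 900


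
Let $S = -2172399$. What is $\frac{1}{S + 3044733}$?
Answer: $\frac{1}{872334} \approx 1.1463 \cdot 10^{-6}$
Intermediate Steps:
$\frac{1}{S + 3044733} = \frac{1}{-2172399 + 3044733} = \frac{1}{872334}$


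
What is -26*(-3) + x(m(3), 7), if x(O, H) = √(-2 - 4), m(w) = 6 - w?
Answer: 78 + I*√6 ≈ 78.0 + 2.4495*I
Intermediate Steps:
x(O, H) = I*√6 (x(O, H) = √(-6) = I*√6)
-26*(-3) + x(m(3), 7) = -26*(-3) + I*√6 = 78 + I*√6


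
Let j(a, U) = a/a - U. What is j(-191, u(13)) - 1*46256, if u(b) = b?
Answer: -46268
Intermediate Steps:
j(a, U) = 1 - U
j(-191, u(13)) - 1*46256 = (1 - 1*13) - 1*46256 = (1 - 13) - 46256 = -12 - 46256 = -46268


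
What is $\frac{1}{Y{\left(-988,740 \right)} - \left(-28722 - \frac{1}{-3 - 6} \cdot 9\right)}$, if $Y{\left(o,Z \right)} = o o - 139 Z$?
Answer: $\frac{1}{902005} \approx 1.1086 \cdot 10^{-6}$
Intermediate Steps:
$Y{\left(o,Z \right)} = o^{2} - 139 Z$
$\frac{1}{Y{\left(-988,740 \right)} - \left(-28722 - \frac{1}{-3 - 6} \cdot 9\right)} = \frac{1}{\left(\left(-988\right)^{2} - 102860\right) - \left(-28722 - \frac{1}{-3 - 6} \cdot 9\right)} = \frac{1}{\left(976144 - 102860\right) + \left(28728 - \left(6 - \frac{1}{-9} \cdot 9\right)\right)} = \frac{1}{873284 + \left(28728 - 7\right)} = \frac{1}{873284 + 28721} = \frac{1}{902005}$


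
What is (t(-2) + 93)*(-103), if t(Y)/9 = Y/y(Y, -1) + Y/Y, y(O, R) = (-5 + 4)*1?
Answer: -12360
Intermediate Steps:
y(O, R) = -1 (y(O, R) = -1*1 = -1)
t(Y) = 9 - 9*Y (t(Y) = 9*(Y/(-1) + Y/Y) = 9*(Y*(-1) + 1) = 9*(-Y + 1) = 9*(1 - Y) = 9 - 9*Y)
(t(-2) + 93)*(-103) = ((9 - 9*(-2)) + 93)*(-103) = ((9 + 18) + 93)*(-103) = (27 + 93)*(-103) = 120*(-103) = -12360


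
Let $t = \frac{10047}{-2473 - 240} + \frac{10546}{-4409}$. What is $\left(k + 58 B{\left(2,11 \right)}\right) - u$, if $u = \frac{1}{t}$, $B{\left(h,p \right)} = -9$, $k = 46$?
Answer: $- \frac{34692494379}{72908521} \approx -475.84$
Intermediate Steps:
$t = - \frac{72908521}{11961617}$ ($t = \frac{10047}{-2713} + 10546 \left(- \frac{1}{4409}\right) = 10047 \left(- \frac{1}{2713}\right) - \frac{10546}{4409} = - \frac{10047}{2713} - \frac{10546}{4409} = - \frac{72908521}{11961617} \approx -6.0952$)
$u = - \frac{11961617}{72908521}$ ($u = \frac{1}{- \frac{72908521}{11961617}} = - \frac{11961617}{72908521} \approx -0.16406$)
$\left(k + 58 B{\left(2,11 \right)}\right) - u = \left(46 + 58 \left(-9\right)\right) - - \frac{11961617}{72908521} = \left(46 - 522\right) + \frac{11961617}{72908521} = -476 + \frac{11961617}{72908521} = - \frac{34692494379}{72908521}$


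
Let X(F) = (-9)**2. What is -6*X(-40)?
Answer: -486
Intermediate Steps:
X(F) = 81
-6*X(-40) = -6*81 = -486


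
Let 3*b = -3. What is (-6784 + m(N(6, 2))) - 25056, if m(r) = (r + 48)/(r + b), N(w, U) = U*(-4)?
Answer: -286600/9 ≈ -31844.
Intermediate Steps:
b = -1 (b = (⅓)*(-3) = -1)
N(w, U) = -4*U
m(r) = (48 + r)/(-1 + r) (m(r) = (r + 48)/(r - 1) = (48 + r)/(-1 + r))
(-6784 + m(N(6, 2))) - 25056 = (-6784 + (48 - 4*2)/(-1 - 4*2)) - 25056 = (-6784 + (48 - 8)/(-1 - 8)) - 25056 = (-6784 + 40/(-9)) - 25056 = (-6784 - ⅑*40) - 25056 = (-6784 - 40/9) - 25056 = -61096/9 - 25056 = -286600/9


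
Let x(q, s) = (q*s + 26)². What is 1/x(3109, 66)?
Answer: 1/42115248400 ≈ 2.3744e-11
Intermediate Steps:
x(q, s) = (26 + q*s)²
1/x(3109, 66) = 1/((26 + 3109*66)²) = 1/((26 + 205194)²) = 1/(205220²) = 1/42115248400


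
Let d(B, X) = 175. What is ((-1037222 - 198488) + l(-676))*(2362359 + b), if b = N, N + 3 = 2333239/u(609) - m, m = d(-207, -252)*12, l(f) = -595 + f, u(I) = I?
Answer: -593639198345761/203 ≈ -2.9243e+12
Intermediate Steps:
m = 2100 (m = 175*12 = 2100)
N = 1052512/609 (N = -3 + (2333239/609 - 1*2100) = -3 + (2333239*(1/609) - 2100) = -3 + (2333239/609 - 2100) = -3 + 1054339/609 = 1052512/609 ≈ 1728.3)
b = 1052512/609 ≈ 1728.3
((-1037222 - 198488) + l(-676))*(2362359 + b) = ((-1037222 - 198488) + (-595 - 676))*(2362359 + 1052512/609) = (-1235710 - 1271)*(1439729143/609) = -1236981*1439729143/609 = -593639198345761/203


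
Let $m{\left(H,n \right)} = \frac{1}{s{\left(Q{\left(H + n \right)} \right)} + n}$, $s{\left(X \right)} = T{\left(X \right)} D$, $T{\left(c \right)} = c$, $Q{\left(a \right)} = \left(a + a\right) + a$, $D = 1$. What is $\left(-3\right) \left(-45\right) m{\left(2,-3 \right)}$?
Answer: $- \frac{45}{2} \approx -22.5$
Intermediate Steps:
$Q{\left(a \right)} = 3 a$ ($Q{\left(a \right)} = 2 a + a = 3 a$)
$s{\left(X \right)} = X$ ($s{\left(X \right)} = X 1 = X$)
$m{\left(H,n \right)} = \frac{1}{3 H + 4 n}$ ($m{\left(H,n \right)} = \frac{1}{3 \left(H + n\right) + n} = \frac{1}{\left(3 H + 3 n\right) + n} = \frac{1}{3 H + 4 n}$)
$\left(-3\right) \left(-45\right) m{\left(2,-3 \right)} = \frac{\left(-3\right) \left(-45\right)}{3 \cdot 2 + 4 \left(-3\right)} = \frac{135}{6 - 12} = \frac{135}{-6} = 135 \left(- \frac{1}{6}\right) = - \frac{45}{2}$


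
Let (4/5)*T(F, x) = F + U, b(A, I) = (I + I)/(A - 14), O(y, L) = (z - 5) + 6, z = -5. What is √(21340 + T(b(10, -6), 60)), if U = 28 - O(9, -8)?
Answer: √85535/2 ≈ 146.23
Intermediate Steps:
O(y, L) = -4 (O(y, L) = (-5 - 5) + 6 = -10 + 6 = -4)
U = 32 (U = 28 - 1*(-4) = 28 + 4 = 32)
b(A, I) = 2*I/(-14 + A) (b(A, I) = (2*I)/(-14 + A) = 2*I/(-14 + A))
T(F, x) = 40 + 5*F/4 (T(F, x) = 5*(F + 32)/4 = 5*(32 + F)/4 = 40 + 5*F/4)
√(21340 + T(b(10, -6), 60)) = √(21340 + (40 + 5*(2*(-6)/(-14 + 10))/4)) = √(21340 + (40 + 5*(2*(-6)/(-4))/4)) = √(21340 + (40 + 5*(2*(-6)*(-¼))/4)) = √(21340 + (40 + (5/4)*3)) = √(21340 + (40 + 15/4)) = √(21340 + 175/4) = √(85535/4) = √85535/2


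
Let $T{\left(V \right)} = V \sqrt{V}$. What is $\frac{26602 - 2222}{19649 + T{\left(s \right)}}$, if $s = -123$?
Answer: $\frac{119760655}{96986017} + \frac{749685 i \sqrt{123}}{96986017} \approx 1.2348 + 0.085728 i$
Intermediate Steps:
$T{\left(V \right)} = V^{\frac{3}{2}}$
$\frac{26602 - 2222}{19649 + T{\left(s \right)}} = \frac{26602 - 2222}{19649 + \left(-123\right)^{\frac{3}{2}}} = \frac{24380}{19649 - 123 i \sqrt{123}}$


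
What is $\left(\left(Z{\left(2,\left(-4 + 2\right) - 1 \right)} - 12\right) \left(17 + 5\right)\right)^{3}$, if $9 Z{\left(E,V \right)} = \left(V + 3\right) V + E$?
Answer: $- \frac{12681938368}{729} \approx -1.7396 \cdot 10^{7}$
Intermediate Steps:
$Z{\left(E,V \right)} = \frac{E}{9} + \frac{V \left(3 + V\right)}{9}$ ($Z{\left(E,V \right)} = \frac{\left(V + 3\right) V + E}{9} = \frac{\left(3 + V\right) V + E}{9} = \frac{V \left(3 + V\right) + E}{9} = \frac{E + V \left(3 + V\right)}{9} = \frac{E}{9} + \frac{V \left(3 + V\right)}{9}$)
$\left(\left(Z{\left(2,\left(-4 + 2\right) - 1 \right)} - 12\right) \left(17 + 5\right)\right)^{3} = \left(\left(\left(\frac{\left(-4 + 2\right) - 1}{3} + \frac{1}{9} \cdot 2 + \frac{\left(\left(-4 + 2\right) - 1\right)^{2}}{9}\right) - 12\right) \left(17 + 5\right)\right)^{3} = \left(\left(\left(\frac{-2 - 1}{3} + \frac{2}{9} + \frac{\left(-2 - 1\right)^{2}}{9}\right) - 12\right) 22\right)^{3} = \left(\left(\left(\frac{1}{3} \left(-3\right) + \frac{2}{9} + \frac{\left(-3\right)^{2}}{9}\right) - 12\right) 22\right)^{3} = \left(\left(\left(-1 + \frac{2}{9} + \frac{1}{9} \cdot 9\right) - 12\right) 22\right)^{3} = \left(\left(\left(-1 + \frac{2}{9} + 1\right) - 12\right) 22\right)^{3} = \left(\left(\frac{2}{9} - 12\right) 22\right)^{3} = \left(\left(- \frac{106}{9}\right) 22\right)^{3} = \left(- \frac{2332}{9}\right)^{3} = - \frac{12681938368}{729}$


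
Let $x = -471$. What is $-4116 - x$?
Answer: $-3645$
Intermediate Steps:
$-4116 - x = -4116 - -471 = -4116 + 471 = -3645$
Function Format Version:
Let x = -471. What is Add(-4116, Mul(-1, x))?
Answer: -3645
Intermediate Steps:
Add(-4116, Mul(-1, x)) = Add(-4116, Mul(-1, -471)) = Add(-4116, 471) = -3645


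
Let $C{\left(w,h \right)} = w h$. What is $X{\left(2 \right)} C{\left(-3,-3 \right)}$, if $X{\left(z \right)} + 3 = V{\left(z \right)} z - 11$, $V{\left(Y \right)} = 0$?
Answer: $-126$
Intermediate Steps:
$C{\left(w,h \right)} = h w$
$X{\left(z \right)} = -14$ ($X{\left(z \right)} = -3 - \left(11 + 0 z\right) = -3 + \left(0 - 11\right) = -3 - 11 = -14$)
$X{\left(2 \right)} C{\left(-3,-3 \right)} = - 14 \left(\left(-3\right) \left(-3\right)\right) = \left(-14\right) 9 = -126$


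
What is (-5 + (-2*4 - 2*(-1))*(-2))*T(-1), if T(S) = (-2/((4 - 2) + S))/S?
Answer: 14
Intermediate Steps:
T(S) = -2/(S*(2 + S)) (T(S) = (-2/(2 + S))/S = -2/(S*(2 + S)))
(-5 + (-2*4 - 2*(-1))*(-2))*T(-1) = (-5 + (-2*4 - 2*(-1))*(-2))*(-2/(-1*(2 - 1))) = (-5 + (-8 + 2)*(-2))*(-2*(-1)/1) = (-5 - 6*(-2))*(-2*(-1)*1) = (-5 + 12)*2 = 7*2 = 14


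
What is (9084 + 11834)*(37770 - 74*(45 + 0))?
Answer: 720415920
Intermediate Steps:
(9084 + 11834)*(37770 - 74*(45 + 0)) = 20918*(37770 - 74*45) = 20918*(37770 - 3330) = 20918*34440 = 720415920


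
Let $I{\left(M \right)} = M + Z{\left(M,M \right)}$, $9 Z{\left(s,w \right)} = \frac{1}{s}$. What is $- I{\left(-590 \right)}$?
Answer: $\frac{3132901}{5310} \approx 590.0$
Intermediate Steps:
$Z{\left(s,w \right)} = \frac{1}{9 s}$
$I{\left(M \right)} = M + \frac{1}{9 M}$
$- I{\left(-590 \right)} = - (-590 + \frac{1}{9 \left(-590\right)}) = - (-590 + \frac{1}{9} \left(- \frac{1}{590}\right)) = - (-590 - \frac{1}{5310}) = \left(-1\right) \left(- \frac{3132901}{5310}\right) = \frac{3132901}{5310}$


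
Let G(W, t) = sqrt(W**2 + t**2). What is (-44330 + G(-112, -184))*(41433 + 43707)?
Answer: -3774256200 + 3405600*sqrt(29) ≈ -3.7559e+9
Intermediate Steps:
(-44330 + G(-112, -184))*(41433 + 43707) = (-44330 + sqrt((-112)**2 + (-184)**2))*(41433 + 43707) = (-44330 + sqrt(12544 + 33856))*85140 = (-44330 + sqrt(46400))*85140 = (-44330 + 40*sqrt(29))*85140 = -3774256200 + 3405600*sqrt(29)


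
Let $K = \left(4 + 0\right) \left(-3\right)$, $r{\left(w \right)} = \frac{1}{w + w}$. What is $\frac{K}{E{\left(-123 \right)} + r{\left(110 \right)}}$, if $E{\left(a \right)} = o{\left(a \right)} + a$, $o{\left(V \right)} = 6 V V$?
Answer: $- \frac{2640}{19943221} \approx -0.00013238$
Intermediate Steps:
$r{\left(w \right)} = \frac{1}{2 w}$
$K = -12$ ($K = 4 \left(-3\right) = -12$)
$o{\left(V \right)} = 6 V^{2}$
$E{\left(a \right)} = a + 6 a^{2}$ ($E{\left(a \right)} = 6 a^{2} + a = a + 6 a^{2}$)
$\frac{K}{E{\left(-123 \right)} + r{\left(110 \right)}} = \frac{1}{- 123 \left(1 + 6 \left(-123\right)\right) + \frac{1}{2 \cdot 110}} \left(-12\right) = \frac{1}{- 123 \left(1 - 738\right) + \frac{1}{2} \cdot \frac{1}{110}} \left(-12\right) = \frac{1}{\left(-123\right) \left(-737\right) + \frac{1}{220}} \left(-12\right) = \frac{1}{90651 + \frac{1}{220}} \left(-12\right) = \frac{1}{\frac{19943221}{220}} \left(-12\right) = \frac{220}{19943221} \left(-12\right) = - \frac{2640}{19943221}$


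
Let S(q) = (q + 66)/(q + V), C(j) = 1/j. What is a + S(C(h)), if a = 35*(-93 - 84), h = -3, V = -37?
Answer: -694037/112 ≈ -6196.8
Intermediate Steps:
S(q) = (66 + q)/(-37 + q) (S(q) = (q + 66)/(q - 37) = (66 + q)/(-37 + q))
a = -6195 (a = 35*(-177) = -6195)
a + S(C(h)) = -6195 + (66 + 1/(-3))/(-37 + 1/(-3)) = -6195 + (66 - ⅓)/(-37 - ⅓) = -6195 + (197/3)/(-112/3) = -6195 - 3/112*197/3 = -6195 - 197/112 = -694037/112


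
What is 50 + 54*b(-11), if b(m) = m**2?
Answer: 6584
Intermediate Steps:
50 + 54*b(-11) = 50 + 54*(-11)**2 = 50 + 54*121 = 50 + 6534 = 6584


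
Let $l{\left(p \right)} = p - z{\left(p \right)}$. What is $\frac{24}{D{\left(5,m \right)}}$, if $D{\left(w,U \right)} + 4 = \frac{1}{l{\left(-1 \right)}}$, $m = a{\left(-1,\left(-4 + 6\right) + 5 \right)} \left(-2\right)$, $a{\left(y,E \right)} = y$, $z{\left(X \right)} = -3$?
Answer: $- \frac{48}{7} \approx -6.8571$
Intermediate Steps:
$l{\left(p \right)} = 3 + p$ ($l{\left(p \right)} = p - -3 = p + 3 = 3 + p$)
$m = 2$ ($m = \left(-1\right) \left(-2\right) = 2$)
$D{\left(w,U \right)} = - \frac{7}{2}$ ($D{\left(w,U \right)} = -4 + \frac{1}{3 - 1} = -4 + \frac{1}{2} = - \frac{7}{2}$)
$\frac{24}{D{\left(5,m \right)}} = \frac{24}{- \frac{7}{2}} = 24 \left(- \frac{2}{7}\right) = - \frac{48}{7}$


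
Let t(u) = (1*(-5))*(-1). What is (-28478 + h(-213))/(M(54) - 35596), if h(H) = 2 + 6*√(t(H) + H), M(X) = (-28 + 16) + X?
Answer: 14238/17777 - 12*I*√13/17777 ≈ 0.80092 - 0.0024339*I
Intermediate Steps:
M(X) = -12 + X
t(u) = 5 (t(u) = -5*(-1) = 5)
h(H) = 2 + 6*√(5 + H)
(-28478 + h(-213))/(M(54) - 35596) = (-28478 + (2 + 6*√(5 - 213)))/((-12 + 54) - 35596) = (-28478 + (2 + 6*√(-208)))/(42 - 35596) = (-28478 + (2 + 6*(4*I*√13)))/(-35554) = (-28478 + (2 + 24*I*√13))*(-1/35554) = (-28476 + 24*I*√13)*(-1/35554) = 14238/17777 - 12*I*√13/17777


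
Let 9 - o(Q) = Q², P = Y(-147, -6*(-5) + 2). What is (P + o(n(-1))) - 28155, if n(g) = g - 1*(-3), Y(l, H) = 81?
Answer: -28069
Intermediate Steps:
n(g) = 3 + g (n(g) = g + 3 = 3 + g)
P = 81
o(Q) = 9 - Q²
(P + o(n(-1))) - 28155 = (81 + (9 - (3 - 1)²)) - 28155 = (81 + (9 - 1*2²)) - 28155 = (81 + (9 - 1*4)) - 28155 = (81 + (9 - 4)) - 28155 = (81 + 5) - 28155 = 86 - 28155 = -28069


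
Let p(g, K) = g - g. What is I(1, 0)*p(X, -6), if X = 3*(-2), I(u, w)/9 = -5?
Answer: 0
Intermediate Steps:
I(u, w) = -45 (I(u, w) = 9*(-5) = -45)
X = -6
p(g, K) = 0
I(1, 0)*p(X, -6) = -45*0 = 0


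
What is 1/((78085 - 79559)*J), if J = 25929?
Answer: -1/38219346 ≈ -2.6165e-8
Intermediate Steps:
1/((78085 - 79559)*J) = 1/((78085 - 79559)*25929) = (1/25929)/(-1474) = -1/1474*1/25929 = -1/38219346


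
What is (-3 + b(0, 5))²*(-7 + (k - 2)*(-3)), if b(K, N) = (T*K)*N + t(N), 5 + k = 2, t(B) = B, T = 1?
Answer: 32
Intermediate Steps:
k = -3 (k = -5 + 2 = -3)
b(K, N) = N + K*N (b(K, N) = (1*K)*N + N = K*N + N = N + K*N)
(-3 + b(0, 5))²*(-7 + (k - 2)*(-3)) = (-3 + 5*(1 + 0))²*(-7 + (-3 - 2)*(-3)) = (-3 + 5*1)²*(-7 - 5*(-3)) = (-3 + 5)²*(-7 + 15) = 2²*8 = 4*8 = 32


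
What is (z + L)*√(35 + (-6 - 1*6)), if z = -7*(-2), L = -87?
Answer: -73*√23 ≈ -350.10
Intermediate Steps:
z = 14
(z + L)*√(35 + (-6 - 1*6)) = (14 - 87)*√(35 + (-6 - 1*6)) = -73*√(35 + (-6 - 6)) = -73*√(35 - 12) = -73*√23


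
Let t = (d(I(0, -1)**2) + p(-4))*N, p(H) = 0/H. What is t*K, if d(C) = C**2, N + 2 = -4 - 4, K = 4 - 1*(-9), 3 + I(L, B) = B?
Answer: -33280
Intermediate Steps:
I(L, B) = -3 + B
p(H) = 0
K = 13 (K = 4 + 9 = 13)
N = -10 (N = -2 + (-4 - 4) = -2 - 8 = -10)
t = -2560 (t = (((-3 - 1)**2)**2 + 0)*(-10) = (((-4)**2)**2 + 0)*(-10) = (16**2 + 0)*(-10) = (256 + 0)*(-10) = 256*(-10) = -2560)
t*K = -2560*13 = -33280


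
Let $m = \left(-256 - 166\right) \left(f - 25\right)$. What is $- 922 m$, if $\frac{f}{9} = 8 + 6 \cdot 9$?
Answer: $207381772$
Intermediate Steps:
$f = 558$ ($f = 9 \left(8 + 6 \cdot 9\right) = 9 \left(8 + 54\right) = 9 \cdot 62 = 558$)
$m = -224926$ ($m = \left(-256 - 166\right) \left(558 - 25\right) = \left(-422\right) 533 = -224926$)
$- 922 m = \left(-922\right) \left(-224926\right) = 207381772$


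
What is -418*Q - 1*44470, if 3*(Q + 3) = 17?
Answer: -136754/3 ≈ -45585.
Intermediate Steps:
Q = 8/3 (Q = -3 + (1/3)*17 = -3 + 17/3 = 8/3 ≈ 2.6667)
-418*Q - 1*44470 = -418*8/3 - 1*44470 = -3344/3 - 44470 = -136754/3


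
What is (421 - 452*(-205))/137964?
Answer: 31027/45988 ≈ 0.67468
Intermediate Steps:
(421 - 452*(-205))/137964 = (421 + 92660)*(1/137964) = 93081*(1/137964) = 31027/45988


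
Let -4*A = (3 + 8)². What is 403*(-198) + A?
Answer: -319297/4 ≈ -79824.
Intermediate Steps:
A = -121/4 (A = -(3 + 8)²/4 = -¼*11² = -¼*121 = -121/4 ≈ -30.250)
403*(-198) + A = 403*(-198) - 121/4 = -79794 - 121/4 = -319297/4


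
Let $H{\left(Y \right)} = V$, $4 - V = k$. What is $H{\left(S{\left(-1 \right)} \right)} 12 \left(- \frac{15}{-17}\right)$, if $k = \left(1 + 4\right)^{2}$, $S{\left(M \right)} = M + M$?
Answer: $- \frac{3780}{17} \approx -222.35$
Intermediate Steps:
$S{\left(M \right)} = 2 M$
$k = 25$ ($k = 5^{2} = 25$)
$V = -21$ ($V = 4 - 25 = -21$)
$H{\left(Y \right)} = -21$
$H{\left(S{\left(-1 \right)} \right)} 12 \left(- \frac{15}{-17}\right) = \left(-21\right) 12 \left(- \frac{15}{-17}\right) = - 252 \left(\left(-15\right) \left(- \frac{1}{17}\right)\right) = \left(-252\right) \frac{15}{17} = - \frac{3780}{17}$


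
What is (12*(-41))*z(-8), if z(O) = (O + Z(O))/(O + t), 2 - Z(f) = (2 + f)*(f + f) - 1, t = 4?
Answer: -12423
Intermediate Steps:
Z(f) = 3 - 2*f*(2 + f) (Z(f) = 2 - ((2 + f)*(f + f) - 1) = 2 - ((2 + f)*(2*f) - 1) = 2 - (2*f*(2 + f) - 1) = 2 - (-1 + 2*f*(2 + f)) = 2 + (1 - 2*f*(2 + f)) = 3 - 2*f*(2 + f))
z(O) = (3 - 3*O - 2*O²)/(4 + O) (z(O) = (O + (3 - 4*O - 2*O²))/(O + 4) = (3 - 3*O - 2*O²)/(4 + O))
(12*(-41))*z(-8) = (12*(-41))*((3 - 3*(-8) - 2*(-8)²)/(4 - 8)) = -492*(3 + 24 - 2*64)/(-4) = -(-123)*(3 + 24 - 128) = -(-123)*(-101) = -492*101/4 = -12423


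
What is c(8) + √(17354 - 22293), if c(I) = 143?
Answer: 143 + I*√4939 ≈ 143.0 + 70.278*I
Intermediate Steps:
c(8) + √(17354 - 22293) = 143 + √(17354 - 22293) = 143 + √(-4939) = 143 + I*√4939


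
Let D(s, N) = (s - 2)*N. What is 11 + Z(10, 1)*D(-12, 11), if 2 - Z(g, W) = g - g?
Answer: -297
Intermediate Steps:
Z(g, W) = 2 (Z(g, W) = 2 - (g - g) = 2 - 1*0 = 2 + 0 = 2)
D(s, N) = N*(-2 + s) (D(s, N) = (-2 + s)*N = N*(-2 + s))
11 + Z(10, 1)*D(-12, 11) = 11 + 2*(11*(-2 - 12)) = 11 + 2*(11*(-14)) = 11 + 2*(-154) = 11 - 308 = -297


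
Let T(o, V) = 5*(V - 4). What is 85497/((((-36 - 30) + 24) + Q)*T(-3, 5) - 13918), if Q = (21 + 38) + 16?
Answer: -85497/13753 ≈ -6.2166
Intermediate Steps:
T(o, V) = -20 + 5*V (T(o, V) = 5*(-4 + V) = -20 + 5*V)
Q = 75 (Q = 59 + 16 = 75)
85497/((((-36 - 30) + 24) + Q)*T(-3, 5) - 13918) = 85497/((((-36 - 30) + 24) + 75)*(-20 + 5*5) - 13918) = 85497/(((-66 + 24) + 75)*(-20 + 25) - 13918) = 85497/((-42 + 75)*5 - 13918) = 85497/(33*5 - 13918) = 85497/(165 - 13918) = 85497/(-13753) = 85497*(-1/13753) = -85497/13753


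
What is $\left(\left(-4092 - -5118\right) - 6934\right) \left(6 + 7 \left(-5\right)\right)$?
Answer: $171332$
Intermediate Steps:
$\left(\left(-4092 - -5118\right) - 6934\right) \left(6 + 7 \left(-5\right)\right) = \left(\left(-4092 + 5118\right) - 6934\right) \left(6 - 35\right) = \left(1026 - 6934\right) \left(-29\right) = \left(-5908\right) \left(-29\right) = 171332$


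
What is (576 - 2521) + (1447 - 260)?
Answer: -758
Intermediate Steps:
(576 - 2521) + (1447 - 260) = -1945 + 1187 = -758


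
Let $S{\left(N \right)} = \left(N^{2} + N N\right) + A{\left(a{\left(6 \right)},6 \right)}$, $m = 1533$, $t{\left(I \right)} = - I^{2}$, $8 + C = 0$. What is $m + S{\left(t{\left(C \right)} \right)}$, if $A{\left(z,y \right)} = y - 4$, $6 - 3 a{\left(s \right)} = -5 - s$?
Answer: $9727$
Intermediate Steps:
$C = -8$ ($C = -8 + 0 = -8$)
$a{\left(s \right)} = \frac{11}{3} + \frac{s}{3}$ ($a{\left(s \right)} = 2 - \frac{-5 - s}{3} = 2 + \left(\frac{5}{3} + \frac{s}{3}\right) = \frac{11}{3} + \frac{s}{3}$)
$A{\left(z,y \right)} = -4 + y$ ($A{\left(z,y \right)} = y - 4 = -4 + y$)
$S{\left(N \right)} = 2 + 2 N^{2}$ ($S{\left(N \right)} = \left(N^{2} + N N\right) + \left(-4 + 6\right) = \left(N^{2} + N^{2}\right) + 2 = 2 N^{2} + 2 = 2 + 2 N^{2}$)
$m + S{\left(t{\left(C \right)} \right)} = 1533 + \left(2 + 2 \left(- \left(-8\right)^{2}\right)^{2}\right) = 1533 + \left(2 + 2 \left(\left(-1\right) 64\right)^{2}\right) = 1533 + \left(2 + 2 \left(-64\right)^{2}\right) = 1533 + \left(2 + 2 \cdot 4096\right) = 1533 + \left(2 + 8192\right) = 1533 + 8194 = 9727$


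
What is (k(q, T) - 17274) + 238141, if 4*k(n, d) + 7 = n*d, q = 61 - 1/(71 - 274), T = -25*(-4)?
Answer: 180580983/812 ≈ 2.2239e+5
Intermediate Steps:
T = 100
q = 12384/203 (q = 61 - 1/(-203) = 61 - 1*(-1/203) = 61 + 1/203 = 12384/203 ≈ 61.005)
k(n, d) = -7/4 + d*n/4 (k(n, d) = -7/4 + (n*d)/4 = -7/4 + (d*n)/4 = -7/4 + d*n/4)
(k(q, T) - 17274) + 238141 = ((-7/4 + (1/4)*100*(12384/203)) - 17274) + 238141 = ((-7/4 + 309600/203) - 17274) + 238141 = (1236979/812 - 17274) + 238141 = -12789509/812 + 238141 = 180580983/812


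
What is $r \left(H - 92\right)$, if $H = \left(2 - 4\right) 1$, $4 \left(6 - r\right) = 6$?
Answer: $-423$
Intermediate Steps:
$r = \frac{9}{2}$ ($r = 6 - \frac{3}{2} = \frac{9}{2} \approx 4.5$)
$H = -2$ ($H = \left(-2\right) 1 = -2$)
$r \left(H - 92\right) = \frac{9 \left(-2 - 92\right)}{2} = \frac{9}{2} \left(-94\right) = -423$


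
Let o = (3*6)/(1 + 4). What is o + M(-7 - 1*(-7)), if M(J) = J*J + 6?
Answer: 48/5 ≈ 9.6000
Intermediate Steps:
M(J) = 6 + J**2 (M(J) = J**2 + 6 = 6 + J**2)
o = 18/5 ≈ 3.6000
o + M(-7 - 1*(-7)) = 18/5 + (6 + (-7 - 1*(-7))**2) = 18/5 + (6 + (-7 + 7)**2) = 18/5 + (6 + 0**2) = 18/5 + (6 + 0) = 18/5 + 6 = 48/5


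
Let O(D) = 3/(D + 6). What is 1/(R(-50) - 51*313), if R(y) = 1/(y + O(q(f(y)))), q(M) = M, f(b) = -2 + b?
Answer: -2303/36762835 ≈ -6.2645e-5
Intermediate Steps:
O(D) = 3/(6 + D)
R(y) = 1/(y + 3/(4 + y)) (R(y) = 1/(y + 3/(6 + (-2 + y))) = 1/(y + 3/(4 + y)))
1/(R(-50) - 51*313) = 1/((4 - 50)/(3 - 50*(4 - 50)) - 51*313) = 1/(-46/(3 - 50*(-46)) - 15963) = 1/(-46/(3 + 2300) - 15963) = 1/(-46/2303 - 15963) = 1/(-36762835/2303) = -2303/36762835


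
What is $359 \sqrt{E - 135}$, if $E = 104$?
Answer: $359 i \sqrt{31} \approx 1998.8 i$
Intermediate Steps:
$359 \sqrt{E - 135} = 359 \sqrt{104 - 135} = 359 \sqrt{-31} = 359 i \sqrt{31}$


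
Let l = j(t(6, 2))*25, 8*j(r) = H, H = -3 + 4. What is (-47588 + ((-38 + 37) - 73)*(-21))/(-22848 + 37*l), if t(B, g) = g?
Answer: 368272/181859 ≈ 2.0250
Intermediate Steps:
H = 1
j(r) = ⅛ (j(r) = (⅛)*1 = ⅛)
l = 25/8 (l = (⅛)*25 = 25/8 ≈ 3.1250)
(-47588 + ((-38 + 37) - 73)*(-21))/(-22848 + 37*l) = (-47588 + ((-38 + 37) - 73)*(-21))/(-22848 + 37*(25/8)) = (-47588 + (-1 - 73)*(-21))/(-22848 + 925/8) = (-47588 - 74*(-21))/(-181859/8) = (-47588 + 1554)*(-8/181859) = -46034*(-8/181859) = 368272/181859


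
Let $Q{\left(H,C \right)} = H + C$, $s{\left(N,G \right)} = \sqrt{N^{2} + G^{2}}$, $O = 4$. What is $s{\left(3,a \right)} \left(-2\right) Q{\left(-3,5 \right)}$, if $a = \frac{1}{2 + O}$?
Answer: $- \frac{10 \sqrt{13}}{3} \approx -12.019$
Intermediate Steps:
$a = \frac{1}{6}$ ($a = \frac{1}{2 + 4} = \frac{1}{6} \approx 0.16667$)
$s{\left(N,G \right)} = \sqrt{G^{2} + N^{2}}$
$Q{\left(H,C \right)} = C + H$
$s{\left(3,a \right)} \left(-2\right) Q{\left(-3,5 \right)} = \sqrt{\left(\frac{1}{6}\right)^{2} + 3^{2}} \left(-2\right) \left(5 - 3\right) = \sqrt{\frac{1}{36} + 9} \left(-2\right) 2 = \sqrt{\frac{325}{36}} \left(-2\right) 2 = \frac{5 \sqrt{13}}{6} \left(-2\right) 2 = - \frac{5 \sqrt{13}}{3} \cdot 2 = - \frac{10 \sqrt{13}}{3}$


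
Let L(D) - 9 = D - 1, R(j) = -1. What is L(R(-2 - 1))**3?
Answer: 343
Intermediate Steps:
L(D) = 8 + D (L(D) = 9 + (D - 1) = 9 + (-1 + D) = 8 + D)
L(R(-2 - 1))**3 = (8 - 1)**3 = 7**3 = 343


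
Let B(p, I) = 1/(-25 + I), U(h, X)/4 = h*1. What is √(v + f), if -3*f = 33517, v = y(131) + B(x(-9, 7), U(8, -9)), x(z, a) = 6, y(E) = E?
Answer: I*√4869165/21 ≈ 105.08*I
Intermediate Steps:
U(h, X) = 4*h (U(h, X) = 4*(h*1) = 4*h)
v = 918/7 (v = 131 + 1/(-25 + 4*8) = 131 + 1/(-25 + 32) = 131 + 1/7 = 131 + ⅐ = 918/7 ≈ 131.14)
f = -33517/3 (f = -⅓*33517 = -33517/3 ≈ -11172.)
√(v + f) = √(918/7 - 33517/3) = √(-231865/21) = I*√4869165/21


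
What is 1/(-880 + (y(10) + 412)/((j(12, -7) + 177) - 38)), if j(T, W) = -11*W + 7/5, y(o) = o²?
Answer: -1087/954000 ≈ -0.0011394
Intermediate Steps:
j(T, W) = 7/5 - 11*W (j(T, W) = -11*W + 7*(⅕) = -11*W + 7/5 = 7/5 - 11*W)
1/(-880 + (y(10) + 412)/((j(12, -7) + 177) - 38)) = 1/(-880 + (10² + 412)/(((7/5 - 11*(-7)) + 177) - 38)) = 1/(-880 + (100 + 412)/(((7/5 + 77) + 177) - 38)) = 1/(-880 + 512/((392/5 + 177) - 38)) = 1/(-880 + 512/(1277/5 - 38)) = 1/(-880 + 512/(1087/5)) = 1/(-880 + 512*(5/1087)) = 1/(-880 + 2560/1087) = 1/(-954000/1087) = -1087/954000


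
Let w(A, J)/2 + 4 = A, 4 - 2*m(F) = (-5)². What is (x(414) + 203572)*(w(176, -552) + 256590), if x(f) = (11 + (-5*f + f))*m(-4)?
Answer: 56742460763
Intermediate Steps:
m(F) = -21/2 (m(F) = 2 - ½*(-5)² = 2 - ½*25 = 2 - 25/2 = -21/2)
w(A, J) = -8 + 2*A
x(f) = -231/2 + 42*f (x(f) = (11 + (-5*f + f))*(-21/2) = (11 - 4*f)*(-21/2) = -231/2 + 42*f)
(x(414) + 203572)*(w(176, -552) + 256590) = ((-231/2 + 42*414) + 203572)*((-8 + 2*176) + 256590) = ((-231/2 + 17388) + 203572)*((-8 + 352) + 256590) = (34545/2 + 203572)*(344 + 256590) = (441689/2)*256934 = 56742460763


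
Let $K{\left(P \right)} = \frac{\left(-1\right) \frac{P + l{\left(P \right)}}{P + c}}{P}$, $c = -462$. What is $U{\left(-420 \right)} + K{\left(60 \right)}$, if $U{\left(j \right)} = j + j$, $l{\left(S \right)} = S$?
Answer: $- \frac{168839}{201} \approx -840.0$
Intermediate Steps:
$U{\left(j \right)} = 2 j$
$K{\left(P \right)} = - \frac{2}{-462 + P}$ ($K{\left(P \right)} = \frac{\left(-1\right) \frac{P + P}{P - 462}}{P} = \frac{\left(-1\right) \frac{2 P}{-462 + P}}{P} = \frac{\left(-2\right) P \frac{1}{-462 + P}}{P} = - \frac{2}{-462 + P}$)
$U{\left(-420 \right)} + K{\left(60 \right)} = 2 \left(-420\right) - \frac{2}{-462 + 60} = -840 - \frac{2}{-402} = -840 - - \frac{1}{201} = -840 + \frac{1}{201} = - \frac{168839}{201}$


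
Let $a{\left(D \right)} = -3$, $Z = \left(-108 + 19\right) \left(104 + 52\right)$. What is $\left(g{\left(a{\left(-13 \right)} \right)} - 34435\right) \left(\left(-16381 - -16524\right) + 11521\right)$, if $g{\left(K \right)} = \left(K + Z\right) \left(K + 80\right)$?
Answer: $-12873953376$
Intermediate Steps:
$Z = -13884$ ($Z = \left(-89\right) 156 = -13884$)
$g{\left(K \right)} = \left(-13884 + K\right) \left(80 + K\right)$ ($g{\left(K \right)} = \left(K - 13884\right) \left(K + 80\right) = \left(-13884 + K\right) \left(80 + K\right)$)
$\left(g{\left(a{\left(-13 \right)} \right)} - 34435\right) \left(\left(-16381 - -16524\right) + 11521\right) = \left(\left(-1110720 + \left(-3\right)^{2} - -41412\right) - 34435\right) \left(\left(-16381 - -16524\right) + 11521\right) = \left(\left(-1110720 + 9 + 41412\right) - 34435\right) \left(\left(-16381 + 16524\right) + 11521\right) = \left(-1069299 - 34435\right) \left(143 + 11521\right) = \left(-1103734\right) 11664 = -12873953376$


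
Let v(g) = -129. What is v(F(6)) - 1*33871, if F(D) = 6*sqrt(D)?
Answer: -34000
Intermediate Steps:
v(F(6)) - 1*33871 = -129 - 1*33871 = -129 - 33871 = -34000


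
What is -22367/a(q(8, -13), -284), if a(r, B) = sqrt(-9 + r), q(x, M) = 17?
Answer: -22367*sqrt(2)/4 ≈ -7907.9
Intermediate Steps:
-22367/a(q(8, -13), -284) = -22367/sqrt(-9 + 17) = -22367*sqrt(2)/4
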